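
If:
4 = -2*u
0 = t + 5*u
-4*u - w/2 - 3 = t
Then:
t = 10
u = -2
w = -10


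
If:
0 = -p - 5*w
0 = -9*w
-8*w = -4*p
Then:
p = 0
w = 0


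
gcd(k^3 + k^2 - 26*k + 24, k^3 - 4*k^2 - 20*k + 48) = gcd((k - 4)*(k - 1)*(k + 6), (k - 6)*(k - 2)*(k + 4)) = 1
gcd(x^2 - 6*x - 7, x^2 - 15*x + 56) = x - 7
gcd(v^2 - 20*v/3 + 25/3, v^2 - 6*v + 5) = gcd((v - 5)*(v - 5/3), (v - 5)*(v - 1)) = v - 5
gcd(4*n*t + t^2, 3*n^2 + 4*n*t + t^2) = 1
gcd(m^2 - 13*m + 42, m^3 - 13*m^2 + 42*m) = m^2 - 13*m + 42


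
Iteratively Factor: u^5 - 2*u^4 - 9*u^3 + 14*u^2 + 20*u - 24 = (u + 2)*(u^4 - 4*u^3 - u^2 + 16*u - 12) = (u + 2)^2*(u^3 - 6*u^2 + 11*u - 6) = (u - 2)*(u + 2)^2*(u^2 - 4*u + 3) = (u - 2)*(u - 1)*(u + 2)^2*(u - 3)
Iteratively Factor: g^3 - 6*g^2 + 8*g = (g)*(g^2 - 6*g + 8) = g*(g - 2)*(g - 4)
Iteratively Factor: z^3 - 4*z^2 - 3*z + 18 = (z - 3)*(z^2 - z - 6) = (z - 3)*(z + 2)*(z - 3)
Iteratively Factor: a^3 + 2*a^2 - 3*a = (a - 1)*(a^2 + 3*a) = a*(a - 1)*(a + 3)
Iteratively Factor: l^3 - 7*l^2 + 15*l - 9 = (l - 3)*(l^2 - 4*l + 3) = (l - 3)*(l - 1)*(l - 3)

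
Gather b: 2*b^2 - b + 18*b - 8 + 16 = 2*b^2 + 17*b + 8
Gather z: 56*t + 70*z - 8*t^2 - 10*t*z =-8*t^2 + 56*t + z*(70 - 10*t)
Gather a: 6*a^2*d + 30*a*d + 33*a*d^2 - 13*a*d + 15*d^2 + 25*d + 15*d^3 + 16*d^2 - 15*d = 6*a^2*d + a*(33*d^2 + 17*d) + 15*d^3 + 31*d^2 + 10*d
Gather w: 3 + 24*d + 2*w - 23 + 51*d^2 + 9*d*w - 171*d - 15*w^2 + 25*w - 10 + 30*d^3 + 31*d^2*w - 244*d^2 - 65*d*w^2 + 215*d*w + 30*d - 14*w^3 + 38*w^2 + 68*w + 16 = 30*d^3 - 193*d^2 - 117*d - 14*w^3 + w^2*(23 - 65*d) + w*(31*d^2 + 224*d + 95) - 14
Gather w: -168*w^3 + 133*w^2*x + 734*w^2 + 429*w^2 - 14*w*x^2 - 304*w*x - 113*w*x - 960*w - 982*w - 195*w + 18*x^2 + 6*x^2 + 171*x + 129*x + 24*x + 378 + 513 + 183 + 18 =-168*w^3 + w^2*(133*x + 1163) + w*(-14*x^2 - 417*x - 2137) + 24*x^2 + 324*x + 1092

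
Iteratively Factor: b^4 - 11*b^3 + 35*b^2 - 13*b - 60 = (b - 4)*(b^3 - 7*b^2 + 7*b + 15) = (b - 4)*(b - 3)*(b^2 - 4*b - 5) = (b - 4)*(b - 3)*(b + 1)*(b - 5)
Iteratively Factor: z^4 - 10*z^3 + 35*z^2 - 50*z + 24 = (z - 3)*(z^3 - 7*z^2 + 14*z - 8) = (z - 3)*(z - 1)*(z^2 - 6*z + 8) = (z - 4)*(z - 3)*(z - 1)*(z - 2)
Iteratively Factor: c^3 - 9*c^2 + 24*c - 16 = (c - 1)*(c^2 - 8*c + 16) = (c - 4)*(c - 1)*(c - 4)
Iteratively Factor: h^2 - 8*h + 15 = (h - 3)*(h - 5)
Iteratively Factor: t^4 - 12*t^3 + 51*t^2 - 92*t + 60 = (t - 3)*(t^3 - 9*t^2 + 24*t - 20) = (t - 5)*(t - 3)*(t^2 - 4*t + 4) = (t - 5)*(t - 3)*(t - 2)*(t - 2)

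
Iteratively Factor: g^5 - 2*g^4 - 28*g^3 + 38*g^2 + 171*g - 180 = (g + 4)*(g^4 - 6*g^3 - 4*g^2 + 54*g - 45) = (g - 5)*(g + 4)*(g^3 - g^2 - 9*g + 9) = (g - 5)*(g - 1)*(g + 4)*(g^2 - 9) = (g - 5)*(g - 1)*(g + 3)*(g + 4)*(g - 3)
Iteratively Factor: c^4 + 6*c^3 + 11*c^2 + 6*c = (c + 3)*(c^3 + 3*c^2 + 2*c) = c*(c + 3)*(c^2 + 3*c + 2) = c*(c + 2)*(c + 3)*(c + 1)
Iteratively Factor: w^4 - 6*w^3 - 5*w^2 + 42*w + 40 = (w + 1)*(w^3 - 7*w^2 + 2*w + 40) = (w - 5)*(w + 1)*(w^2 - 2*w - 8) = (w - 5)*(w - 4)*(w + 1)*(w + 2)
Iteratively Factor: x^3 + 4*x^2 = (x)*(x^2 + 4*x) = x*(x + 4)*(x)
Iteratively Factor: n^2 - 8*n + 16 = (n - 4)*(n - 4)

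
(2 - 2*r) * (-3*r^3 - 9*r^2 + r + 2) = 6*r^4 + 12*r^3 - 20*r^2 - 2*r + 4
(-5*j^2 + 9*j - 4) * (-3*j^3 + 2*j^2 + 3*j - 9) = 15*j^5 - 37*j^4 + 15*j^3 + 64*j^2 - 93*j + 36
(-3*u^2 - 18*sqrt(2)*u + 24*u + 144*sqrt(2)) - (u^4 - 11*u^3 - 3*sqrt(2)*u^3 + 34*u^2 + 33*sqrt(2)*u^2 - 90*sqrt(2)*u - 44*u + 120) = -u^4 + 3*sqrt(2)*u^3 + 11*u^3 - 33*sqrt(2)*u^2 - 37*u^2 + 68*u + 72*sqrt(2)*u - 120 + 144*sqrt(2)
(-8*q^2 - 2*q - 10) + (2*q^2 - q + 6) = -6*q^2 - 3*q - 4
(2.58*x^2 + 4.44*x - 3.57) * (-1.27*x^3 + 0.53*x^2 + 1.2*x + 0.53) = -3.2766*x^5 - 4.2714*x^4 + 9.9831*x^3 + 4.8033*x^2 - 1.9308*x - 1.8921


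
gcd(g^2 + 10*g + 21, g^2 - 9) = g + 3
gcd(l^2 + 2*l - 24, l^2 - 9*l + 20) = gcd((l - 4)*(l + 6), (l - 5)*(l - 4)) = l - 4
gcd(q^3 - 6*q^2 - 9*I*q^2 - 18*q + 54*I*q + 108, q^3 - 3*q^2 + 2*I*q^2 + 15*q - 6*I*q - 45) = q - 3*I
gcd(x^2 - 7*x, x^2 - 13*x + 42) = x - 7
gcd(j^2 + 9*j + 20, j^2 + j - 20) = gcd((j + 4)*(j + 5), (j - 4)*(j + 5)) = j + 5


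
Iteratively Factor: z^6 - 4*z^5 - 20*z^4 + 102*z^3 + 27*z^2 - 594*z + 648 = (z - 2)*(z^5 - 2*z^4 - 24*z^3 + 54*z^2 + 135*z - 324) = (z - 3)*(z - 2)*(z^4 + z^3 - 21*z^2 - 9*z + 108) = (z - 3)^2*(z - 2)*(z^3 + 4*z^2 - 9*z - 36) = (z - 3)^2*(z - 2)*(z + 3)*(z^2 + z - 12) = (z - 3)^3*(z - 2)*(z + 3)*(z + 4)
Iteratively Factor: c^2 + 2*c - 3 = (c - 1)*(c + 3)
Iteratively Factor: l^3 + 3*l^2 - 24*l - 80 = (l + 4)*(l^2 - l - 20) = (l + 4)^2*(l - 5)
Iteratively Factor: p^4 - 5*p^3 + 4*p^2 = (p - 1)*(p^3 - 4*p^2) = p*(p - 1)*(p^2 - 4*p) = p^2*(p - 1)*(p - 4)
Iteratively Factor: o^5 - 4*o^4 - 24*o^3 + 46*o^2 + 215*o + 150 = (o - 5)*(o^4 + o^3 - 19*o^2 - 49*o - 30) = (o - 5)^2*(o^3 + 6*o^2 + 11*o + 6) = (o - 5)^2*(o + 2)*(o^2 + 4*o + 3) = (o - 5)^2*(o + 2)*(o + 3)*(o + 1)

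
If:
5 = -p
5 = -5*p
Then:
No Solution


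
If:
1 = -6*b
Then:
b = -1/6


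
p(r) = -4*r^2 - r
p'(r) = -8*r - 1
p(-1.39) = -6.34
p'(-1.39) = 10.12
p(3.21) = -44.43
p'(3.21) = -26.68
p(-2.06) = -14.91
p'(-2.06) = 15.48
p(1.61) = -11.98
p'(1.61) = -13.88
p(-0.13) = 0.06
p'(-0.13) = 0.04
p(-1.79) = -11.03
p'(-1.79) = 13.32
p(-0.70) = -1.26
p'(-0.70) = 4.60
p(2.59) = -29.42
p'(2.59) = -21.72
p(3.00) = -39.00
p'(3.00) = -25.00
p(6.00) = -150.00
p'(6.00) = -49.00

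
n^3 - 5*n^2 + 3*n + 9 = (n - 3)^2*(n + 1)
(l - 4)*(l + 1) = l^2 - 3*l - 4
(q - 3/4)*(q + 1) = q^2 + q/4 - 3/4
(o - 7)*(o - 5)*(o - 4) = o^3 - 16*o^2 + 83*o - 140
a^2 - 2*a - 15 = (a - 5)*(a + 3)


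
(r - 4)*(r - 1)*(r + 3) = r^3 - 2*r^2 - 11*r + 12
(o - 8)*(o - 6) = o^2 - 14*o + 48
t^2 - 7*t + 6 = (t - 6)*(t - 1)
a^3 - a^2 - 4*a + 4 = (a - 2)*(a - 1)*(a + 2)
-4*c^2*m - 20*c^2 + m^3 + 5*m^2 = (-2*c + m)*(2*c + m)*(m + 5)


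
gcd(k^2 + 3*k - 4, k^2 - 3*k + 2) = k - 1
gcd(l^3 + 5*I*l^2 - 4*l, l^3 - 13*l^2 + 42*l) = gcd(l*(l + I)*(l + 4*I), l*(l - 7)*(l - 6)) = l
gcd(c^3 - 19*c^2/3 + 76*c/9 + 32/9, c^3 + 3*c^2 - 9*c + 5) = 1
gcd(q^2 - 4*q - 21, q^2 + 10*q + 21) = q + 3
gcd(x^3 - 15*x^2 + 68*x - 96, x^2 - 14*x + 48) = x - 8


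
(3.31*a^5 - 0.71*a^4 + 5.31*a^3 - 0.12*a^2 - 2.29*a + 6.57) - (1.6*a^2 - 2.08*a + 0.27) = 3.31*a^5 - 0.71*a^4 + 5.31*a^3 - 1.72*a^2 - 0.21*a + 6.3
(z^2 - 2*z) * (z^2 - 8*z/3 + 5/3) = z^4 - 14*z^3/3 + 7*z^2 - 10*z/3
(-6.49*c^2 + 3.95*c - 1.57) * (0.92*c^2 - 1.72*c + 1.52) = -5.9708*c^4 + 14.7968*c^3 - 18.1032*c^2 + 8.7044*c - 2.3864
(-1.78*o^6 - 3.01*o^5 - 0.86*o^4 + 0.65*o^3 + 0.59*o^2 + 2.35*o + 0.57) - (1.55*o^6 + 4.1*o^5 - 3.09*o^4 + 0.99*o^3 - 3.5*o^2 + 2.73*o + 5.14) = -3.33*o^6 - 7.11*o^5 + 2.23*o^4 - 0.34*o^3 + 4.09*o^2 - 0.38*o - 4.57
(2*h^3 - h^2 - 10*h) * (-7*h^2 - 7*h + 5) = -14*h^5 - 7*h^4 + 87*h^3 + 65*h^2 - 50*h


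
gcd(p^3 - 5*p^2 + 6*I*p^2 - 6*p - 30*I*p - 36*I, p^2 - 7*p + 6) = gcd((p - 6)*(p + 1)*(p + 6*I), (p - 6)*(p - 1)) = p - 6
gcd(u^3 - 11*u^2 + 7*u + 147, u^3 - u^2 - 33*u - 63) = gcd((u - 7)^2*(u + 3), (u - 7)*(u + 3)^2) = u^2 - 4*u - 21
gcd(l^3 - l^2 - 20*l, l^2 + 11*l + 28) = l + 4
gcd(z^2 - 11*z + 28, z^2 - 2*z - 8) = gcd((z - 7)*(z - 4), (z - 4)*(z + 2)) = z - 4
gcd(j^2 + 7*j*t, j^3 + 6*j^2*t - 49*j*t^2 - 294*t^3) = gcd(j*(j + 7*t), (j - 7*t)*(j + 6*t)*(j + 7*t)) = j + 7*t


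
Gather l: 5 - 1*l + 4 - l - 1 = 8 - 2*l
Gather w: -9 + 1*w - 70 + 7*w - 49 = 8*w - 128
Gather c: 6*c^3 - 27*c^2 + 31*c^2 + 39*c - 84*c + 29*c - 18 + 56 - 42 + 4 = 6*c^3 + 4*c^2 - 16*c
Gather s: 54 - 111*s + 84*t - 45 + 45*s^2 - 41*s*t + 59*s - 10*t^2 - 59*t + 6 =45*s^2 + s*(-41*t - 52) - 10*t^2 + 25*t + 15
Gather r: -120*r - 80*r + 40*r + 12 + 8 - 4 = 16 - 160*r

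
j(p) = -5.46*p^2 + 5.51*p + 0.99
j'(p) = 5.51 - 10.92*p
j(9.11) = -401.95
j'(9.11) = -93.97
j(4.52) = -85.65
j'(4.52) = -43.85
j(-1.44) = -18.27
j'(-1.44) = 21.23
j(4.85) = -100.72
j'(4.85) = -47.45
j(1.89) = -8.10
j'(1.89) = -15.13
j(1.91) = -8.40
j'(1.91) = -15.35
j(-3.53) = -86.50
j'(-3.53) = 44.06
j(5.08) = -111.92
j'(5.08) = -49.96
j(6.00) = -162.51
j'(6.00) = -60.01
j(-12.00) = -851.37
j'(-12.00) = 136.55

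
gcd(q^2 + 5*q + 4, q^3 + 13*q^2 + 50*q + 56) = q + 4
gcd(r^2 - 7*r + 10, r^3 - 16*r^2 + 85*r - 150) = r - 5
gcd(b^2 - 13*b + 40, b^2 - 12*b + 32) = b - 8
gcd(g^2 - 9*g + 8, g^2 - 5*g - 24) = g - 8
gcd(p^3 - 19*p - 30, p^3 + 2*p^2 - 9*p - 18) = p^2 + 5*p + 6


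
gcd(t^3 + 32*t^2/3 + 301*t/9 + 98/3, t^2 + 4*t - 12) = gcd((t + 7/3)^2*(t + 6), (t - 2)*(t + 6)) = t + 6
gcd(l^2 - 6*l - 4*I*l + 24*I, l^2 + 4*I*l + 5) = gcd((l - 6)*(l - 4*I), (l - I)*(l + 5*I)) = 1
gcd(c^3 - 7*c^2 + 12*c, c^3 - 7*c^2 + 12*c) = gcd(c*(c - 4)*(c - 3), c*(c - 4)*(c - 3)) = c^3 - 7*c^2 + 12*c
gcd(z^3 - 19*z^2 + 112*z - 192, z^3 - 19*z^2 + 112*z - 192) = z^3 - 19*z^2 + 112*z - 192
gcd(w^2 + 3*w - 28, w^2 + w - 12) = 1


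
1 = 1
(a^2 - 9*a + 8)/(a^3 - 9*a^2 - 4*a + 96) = (a - 1)/(a^2 - a - 12)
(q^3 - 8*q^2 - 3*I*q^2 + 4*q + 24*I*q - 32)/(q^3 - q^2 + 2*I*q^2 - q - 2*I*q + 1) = (q^2 - 4*q*(2 + I) + 32*I)/(q^2 + q*(-1 + I) - I)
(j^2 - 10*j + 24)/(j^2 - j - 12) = (j - 6)/(j + 3)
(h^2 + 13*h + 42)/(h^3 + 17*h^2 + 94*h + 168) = 1/(h + 4)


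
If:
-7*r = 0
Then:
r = 0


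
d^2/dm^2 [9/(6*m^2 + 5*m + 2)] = 18*(-36*m^2 - 30*m + (12*m + 5)^2 - 12)/(6*m^2 + 5*m + 2)^3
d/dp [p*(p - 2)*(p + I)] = 3*p^2 + 2*p*(-2 + I) - 2*I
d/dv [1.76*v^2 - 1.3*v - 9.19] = 3.52*v - 1.3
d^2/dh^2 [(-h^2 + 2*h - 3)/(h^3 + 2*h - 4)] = 2*(-h^6 + 6*h^5 - 12*h^4 - 32*h^3 + 30*h^2 - 36*h - 12)/(h^9 + 6*h^7 - 12*h^6 + 12*h^5 - 48*h^4 + 56*h^3 - 48*h^2 + 96*h - 64)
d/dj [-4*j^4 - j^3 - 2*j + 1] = -16*j^3 - 3*j^2 - 2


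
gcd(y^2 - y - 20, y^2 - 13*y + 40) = y - 5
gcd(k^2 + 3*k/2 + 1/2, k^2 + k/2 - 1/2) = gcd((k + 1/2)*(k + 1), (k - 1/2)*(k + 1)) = k + 1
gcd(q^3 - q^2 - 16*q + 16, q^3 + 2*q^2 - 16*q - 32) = q^2 - 16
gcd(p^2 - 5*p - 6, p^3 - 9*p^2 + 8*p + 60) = p - 6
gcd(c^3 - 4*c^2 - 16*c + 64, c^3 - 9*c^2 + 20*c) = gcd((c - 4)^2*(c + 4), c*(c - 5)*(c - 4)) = c - 4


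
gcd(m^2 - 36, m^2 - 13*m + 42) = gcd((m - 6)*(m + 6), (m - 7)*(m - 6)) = m - 6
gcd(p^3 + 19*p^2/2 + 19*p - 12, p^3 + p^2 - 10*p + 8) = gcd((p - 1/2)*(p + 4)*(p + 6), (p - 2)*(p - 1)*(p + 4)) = p + 4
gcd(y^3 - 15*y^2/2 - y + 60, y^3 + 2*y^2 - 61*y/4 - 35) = y^2 - 3*y/2 - 10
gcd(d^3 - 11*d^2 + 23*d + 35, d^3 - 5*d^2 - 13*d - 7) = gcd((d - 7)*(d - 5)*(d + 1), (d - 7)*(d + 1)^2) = d^2 - 6*d - 7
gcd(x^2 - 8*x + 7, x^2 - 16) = 1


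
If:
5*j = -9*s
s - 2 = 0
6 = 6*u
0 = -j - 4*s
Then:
No Solution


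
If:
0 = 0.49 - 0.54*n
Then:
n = 0.91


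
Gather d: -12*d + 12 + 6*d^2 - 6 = 6*d^2 - 12*d + 6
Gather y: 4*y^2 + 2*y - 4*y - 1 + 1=4*y^2 - 2*y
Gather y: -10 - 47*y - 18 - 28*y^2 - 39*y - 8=-28*y^2 - 86*y - 36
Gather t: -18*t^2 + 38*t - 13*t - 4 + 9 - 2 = -18*t^2 + 25*t + 3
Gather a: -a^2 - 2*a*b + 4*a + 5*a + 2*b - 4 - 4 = -a^2 + a*(9 - 2*b) + 2*b - 8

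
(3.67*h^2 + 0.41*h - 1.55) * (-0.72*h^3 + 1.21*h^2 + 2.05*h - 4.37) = -2.6424*h^5 + 4.1455*h^4 + 9.1356*h^3 - 17.0729*h^2 - 4.9692*h + 6.7735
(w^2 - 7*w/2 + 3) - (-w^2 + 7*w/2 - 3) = 2*w^2 - 7*w + 6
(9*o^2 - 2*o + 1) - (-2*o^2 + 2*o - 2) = 11*o^2 - 4*o + 3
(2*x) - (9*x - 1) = 1 - 7*x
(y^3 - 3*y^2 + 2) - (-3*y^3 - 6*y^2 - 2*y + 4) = 4*y^3 + 3*y^2 + 2*y - 2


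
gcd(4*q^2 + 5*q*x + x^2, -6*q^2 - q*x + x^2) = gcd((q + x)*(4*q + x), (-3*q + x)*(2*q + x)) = 1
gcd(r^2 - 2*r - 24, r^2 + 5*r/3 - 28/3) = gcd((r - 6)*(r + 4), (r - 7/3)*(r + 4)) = r + 4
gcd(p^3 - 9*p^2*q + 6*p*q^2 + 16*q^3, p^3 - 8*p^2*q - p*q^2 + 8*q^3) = p^2 - 7*p*q - 8*q^2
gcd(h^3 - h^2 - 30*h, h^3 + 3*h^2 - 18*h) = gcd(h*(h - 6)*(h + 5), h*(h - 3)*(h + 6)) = h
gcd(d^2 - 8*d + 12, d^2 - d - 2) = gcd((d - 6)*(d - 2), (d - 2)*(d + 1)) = d - 2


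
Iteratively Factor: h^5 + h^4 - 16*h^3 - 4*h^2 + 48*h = (h + 2)*(h^4 - h^3 - 14*h^2 + 24*h) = h*(h + 2)*(h^3 - h^2 - 14*h + 24) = h*(h - 3)*(h + 2)*(h^2 + 2*h - 8) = h*(h - 3)*(h - 2)*(h + 2)*(h + 4)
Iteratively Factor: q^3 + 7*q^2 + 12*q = (q + 3)*(q^2 + 4*q) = (q + 3)*(q + 4)*(q)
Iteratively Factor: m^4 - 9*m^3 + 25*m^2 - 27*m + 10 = (m - 1)*(m^3 - 8*m^2 + 17*m - 10) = (m - 2)*(m - 1)*(m^2 - 6*m + 5) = (m - 2)*(m - 1)^2*(m - 5)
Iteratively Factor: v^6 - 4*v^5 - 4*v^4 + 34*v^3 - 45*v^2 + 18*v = (v)*(v^5 - 4*v^4 - 4*v^3 + 34*v^2 - 45*v + 18) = v*(v - 1)*(v^4 - 3*v^3 - 7*v^2 + 27*v - 18) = v*(v - 1)*(v + 3)*(v^3 - 6*v^2 + 11*v - 6) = v*(v - 1)^2*(v + 3)*(v^2 - 5*v + 6) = v*(v - 3)*(v - 1)^2*(v + 3)*(v - 2)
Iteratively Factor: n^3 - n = (n)*(n^2 - 1) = n*(n - 1)*(n + 1)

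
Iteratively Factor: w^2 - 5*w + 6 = (w - 3)*(w - 2)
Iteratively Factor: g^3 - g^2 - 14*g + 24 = (g - 3)*(g^2 + 2*g - 8) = (g - 3)*(g - 2)*(g + 4)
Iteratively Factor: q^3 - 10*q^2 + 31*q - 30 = (q - 2)*(q^2 - 8*q + 15) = (q - 5)*(q - 2)*(q - 3)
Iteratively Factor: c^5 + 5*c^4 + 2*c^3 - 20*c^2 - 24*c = (c + 2)*(c^4 + 3*c^3 - 4*c^2 - 12*c) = (c + 2)^2*(c^3 + c^2 - 6*c) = (c + 2)^2*(c + 3)*(c^2 - 2*c) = (c - 2)*(c + 2)^2*(c + 3)*(c)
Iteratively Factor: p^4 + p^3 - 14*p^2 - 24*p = (p + 2)*(p^3 - p^2 - 12*p) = (p + 2)*(p + 3)*(p^2 - 4*p) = (p - 4)*(p + 2)*(p + 3)*(p)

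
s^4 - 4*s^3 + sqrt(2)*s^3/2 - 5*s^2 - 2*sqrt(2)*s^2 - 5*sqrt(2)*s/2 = s*(s - 5)*(s + 1)*(s + sqrt(2)/2)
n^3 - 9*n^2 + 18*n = n*(n - 6)*(n - 3)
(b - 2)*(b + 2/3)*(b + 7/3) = b^3 + b^2 - 40*b/9 - 28/9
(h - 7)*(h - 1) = h^2 - 8*h + 7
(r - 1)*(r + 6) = r^2 + 5*r - 6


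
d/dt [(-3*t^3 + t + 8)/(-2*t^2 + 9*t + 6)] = 2*(3*t^4 - 27*t^3 - 26*t^2 + 16*t - 33)/(4*t^4 - 36*t^3 + 57*t^2 + 108*t + 36)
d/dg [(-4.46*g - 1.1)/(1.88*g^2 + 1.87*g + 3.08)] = (8.3848*g^2 + 4.136*g - 11.6798)/(3.5344*g^4 + 7.0312*g^3 + 15.0777*g^2 + 11.5192*g + 9.4864)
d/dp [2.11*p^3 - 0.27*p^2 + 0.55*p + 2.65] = 6.33*p^2 - 0.54*p + 0.55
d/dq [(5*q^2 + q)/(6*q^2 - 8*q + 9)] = (-46*q^2 + 90*q + 9)/(36*q^4 - 96*q^3 + 172*q^2 - 144*q + 81)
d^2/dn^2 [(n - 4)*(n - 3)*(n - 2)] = 6*n - 18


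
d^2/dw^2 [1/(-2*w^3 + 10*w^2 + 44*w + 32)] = ((3*w - 5)*(-w^3 + 5*w^2 + 22*w + 16) + (-3*w^2 + 10*w + 22)^2)/(-w^3 + 5*w^2 + 22*w + 16)^3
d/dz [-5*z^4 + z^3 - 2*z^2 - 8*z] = -20*z^3 + 3*z^2 - 4*z - 8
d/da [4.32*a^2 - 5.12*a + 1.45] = 8.64*a - 5.12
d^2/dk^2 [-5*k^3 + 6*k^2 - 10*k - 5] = 12 - 30*k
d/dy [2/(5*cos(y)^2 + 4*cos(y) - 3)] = 4*(5*cos(y) + 2)*sin(y)/(5*cos(y)^2 + 4*cos(y) - 3)^2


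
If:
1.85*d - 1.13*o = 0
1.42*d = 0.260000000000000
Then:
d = 0.18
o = 0.30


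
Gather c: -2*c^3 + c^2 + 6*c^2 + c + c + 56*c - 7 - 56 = -2*c^3 + 7*c^2 + 58*c - 63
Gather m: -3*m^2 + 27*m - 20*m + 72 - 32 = -3*m^2 + 7*m + 40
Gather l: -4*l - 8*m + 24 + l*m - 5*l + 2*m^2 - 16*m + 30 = l*(m - 9) + 2*m^2 - 24*m + 54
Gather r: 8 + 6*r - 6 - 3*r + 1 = 3*r + 3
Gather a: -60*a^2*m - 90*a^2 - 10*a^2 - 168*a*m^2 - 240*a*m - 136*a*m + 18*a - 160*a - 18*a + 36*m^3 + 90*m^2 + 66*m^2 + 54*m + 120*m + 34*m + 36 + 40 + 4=a^2*(-60*m - 100) + a*(-168*m^2 - 376*m - 160) + 36*m^3 + 156*m^2 + 208*m + 80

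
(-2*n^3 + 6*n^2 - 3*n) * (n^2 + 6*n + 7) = -2*n^5 - 6*n^4 + 19*n^3 + 24*n^2 - 21*n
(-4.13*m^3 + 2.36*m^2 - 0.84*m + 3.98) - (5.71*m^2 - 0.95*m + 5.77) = -4.13*m^3 - 3.35*m^2 + 0.11*m - 1.79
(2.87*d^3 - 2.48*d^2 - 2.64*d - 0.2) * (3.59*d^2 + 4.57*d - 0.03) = 10.3033*d^5 + 4.2127*d^4 - 20.8973*d^3 - 12.7084*d^2 - 0.8348*d + 0.006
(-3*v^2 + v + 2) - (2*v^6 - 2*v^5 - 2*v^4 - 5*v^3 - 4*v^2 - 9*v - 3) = -2*v^6 + 2*v^5 + 2*v^4 + 5*v^3 + v^2 + 10*v + 5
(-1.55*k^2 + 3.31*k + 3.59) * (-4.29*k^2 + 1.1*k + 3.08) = 6.6495*k^4 - 15.9049*k^3 - 16.5341*k^2 + 14.1438*k + 11.0572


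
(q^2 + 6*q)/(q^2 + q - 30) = q/(q - 5)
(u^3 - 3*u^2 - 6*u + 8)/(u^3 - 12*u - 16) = (u - 1)/(u + 2)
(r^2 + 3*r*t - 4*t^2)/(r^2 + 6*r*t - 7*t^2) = (r + 4*t)/(r + 7*t)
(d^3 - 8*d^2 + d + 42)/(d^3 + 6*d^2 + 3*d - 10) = (d^2 - 10*d + 21)/(d^2 + 4*d - 5)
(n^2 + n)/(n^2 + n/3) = 3*(n + 1)/(3*n + 1)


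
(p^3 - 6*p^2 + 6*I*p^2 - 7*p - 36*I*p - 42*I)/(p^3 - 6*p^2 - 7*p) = (p + 6*I)/p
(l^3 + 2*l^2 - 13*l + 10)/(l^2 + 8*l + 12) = (l^3 + 2*l^2 - 13*l + 10)/(l^2 + 8*l + 12)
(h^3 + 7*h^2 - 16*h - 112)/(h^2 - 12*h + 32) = (h^2 + 11*h + 28)/(h - 8)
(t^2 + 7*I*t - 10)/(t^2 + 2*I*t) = (t + 5*I)/t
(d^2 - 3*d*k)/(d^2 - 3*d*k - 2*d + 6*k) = d/(d - 2)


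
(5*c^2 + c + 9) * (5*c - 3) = 25*c^3 - 10*c^2 + 42*c - 27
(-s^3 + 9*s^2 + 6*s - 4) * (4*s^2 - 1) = -4*s^5 + 36*s^4 + 25*s^3 - 25*s^2 - 6*s + 4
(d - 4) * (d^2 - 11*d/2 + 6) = d^3 - 19*d^2/2 + 28*d - 24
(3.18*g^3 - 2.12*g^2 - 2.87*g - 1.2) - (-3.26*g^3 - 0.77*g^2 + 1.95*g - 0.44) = 6.44*g^3 - 1.35*g^2 - 4.82*g - 0.76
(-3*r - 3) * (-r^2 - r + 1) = 3*r^3 + 6*r^2 - 3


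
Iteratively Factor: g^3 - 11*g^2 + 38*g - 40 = (g - 4)*(g^2 - 7*g + 10) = (g - 4)*(g - 2)*(g - 5)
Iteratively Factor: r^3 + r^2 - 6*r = (r)*(r^2 + r - 6) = r*(r + 3)*(r - 2)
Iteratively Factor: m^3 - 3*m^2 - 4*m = (m - 4)*(m^2 + m) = m*(m - 4)*(m + 1)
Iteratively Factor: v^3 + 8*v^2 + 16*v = (v)*(v^2 + 8*v + 16) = v*(v + 4)*(v + 4)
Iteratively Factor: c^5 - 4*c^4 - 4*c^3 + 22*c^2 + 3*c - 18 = (c + 1)*(c^4 - 5*c^3 + c^2 + 21*c - 18) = (c - 3)*(c + 1)*(c^3 - 2*c^2 - 5*c + 6) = (c - 3)^2*(c + 1)*(c^2 + c - 2) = (c - 3)^2*(c - 1)*(c + 1)*(c + 2)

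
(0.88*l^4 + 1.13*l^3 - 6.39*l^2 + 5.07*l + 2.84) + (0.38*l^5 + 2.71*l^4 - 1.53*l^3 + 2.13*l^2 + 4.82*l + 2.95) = 0.38*l^5 + 3.59*l^4 - 0.4*l^3 - 4.26*l^2 + 9.89*l + 5.79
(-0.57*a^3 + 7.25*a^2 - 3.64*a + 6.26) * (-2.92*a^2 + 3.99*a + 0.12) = 1.6644*a^5 - 23.4443*a^4 + 39.4879*a^3 - 31.9328*a^2 + 24.5406*a + 0.7512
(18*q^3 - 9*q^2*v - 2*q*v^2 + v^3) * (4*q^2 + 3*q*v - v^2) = 72*q^5 + 18*q^4*v - 53*q^3*v^2 + 7*q^2*v^3 + 5*q*v^4 - v^5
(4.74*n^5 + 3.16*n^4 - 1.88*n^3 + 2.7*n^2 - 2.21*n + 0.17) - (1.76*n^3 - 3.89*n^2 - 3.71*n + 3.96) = 4.74*n^5 + 3.16*n^4 - 3.64*n^3 + 6.59*n^2 + 1.5*n - 3.79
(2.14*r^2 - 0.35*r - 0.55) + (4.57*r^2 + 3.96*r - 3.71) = 6.71*r^2 + 3.61*r - 4.26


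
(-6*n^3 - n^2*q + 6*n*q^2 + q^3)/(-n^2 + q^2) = 6*n + q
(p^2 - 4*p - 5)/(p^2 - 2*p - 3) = (p - 5)/(p - 3)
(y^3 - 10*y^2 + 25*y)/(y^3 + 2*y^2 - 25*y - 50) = y*(y - 5)/(y^2 + 7*y + 10)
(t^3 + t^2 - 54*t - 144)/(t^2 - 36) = (t^2 - 5*t - 24)/(t - 6)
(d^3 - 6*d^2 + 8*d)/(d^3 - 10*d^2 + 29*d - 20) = d*(d - 2)/(d^2 - 6*d + 5)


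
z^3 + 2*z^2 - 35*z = z*(z - 5)*(z + 7)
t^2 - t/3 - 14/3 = (t - 7/3)*(t + 2)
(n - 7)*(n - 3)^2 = n^3 - 13*n^2 + 51*n - 63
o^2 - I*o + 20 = (o - 5*I)*(o + 4*I)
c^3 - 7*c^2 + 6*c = c*(c - 6)*(c - 1)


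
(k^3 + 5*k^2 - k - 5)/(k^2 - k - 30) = (k^2 - 1)/(k - 6)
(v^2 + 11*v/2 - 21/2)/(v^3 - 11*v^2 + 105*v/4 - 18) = 2*(v + 7)/(2*v^2 - 19*v + 24)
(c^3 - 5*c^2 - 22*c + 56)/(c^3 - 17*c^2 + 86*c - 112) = (c + 4)/(c - 8)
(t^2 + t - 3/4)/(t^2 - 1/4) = (2*t + 3)/(2*t + 1)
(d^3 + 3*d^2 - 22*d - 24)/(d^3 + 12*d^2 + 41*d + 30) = (d - 4)/(d + 5)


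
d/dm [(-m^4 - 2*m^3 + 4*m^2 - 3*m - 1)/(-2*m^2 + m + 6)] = (4*m^5 + m^4 - 28*m^3 - 38*m^2 + 44*m - 17)/(4*m^4 - 4*m^3 - 23*m^2 + 12*m + 36)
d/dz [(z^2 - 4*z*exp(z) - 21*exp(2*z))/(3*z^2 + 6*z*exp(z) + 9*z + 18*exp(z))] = ((-z^2 + 4*z*exp(z) + 21*exp(2*z))*(2*z*exp(z) + 2*z + 8*exp(z) + 3) + 2*(z^2 + 2*z*exp(z) + 3*z + 6*exp(z))*(-2*z*exp(z) + z - 21*exp(2*z) - 2*exp(z)))/(3*(z^2 + 2*z*exp(z) + 3*z + 6*exp(z))^2)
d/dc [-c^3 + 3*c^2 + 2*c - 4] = -3*c^2 + 6*c + 2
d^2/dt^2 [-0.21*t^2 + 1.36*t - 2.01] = -0.420000000000000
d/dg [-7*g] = -7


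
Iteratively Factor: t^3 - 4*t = (t + 2)*(t^2 - 2*t) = (t - 2)*(t + 2)*(t)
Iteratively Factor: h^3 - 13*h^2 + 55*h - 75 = (h - 5)*(h^2 - 8*h + 15) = (h - 5)^2*(h - 3)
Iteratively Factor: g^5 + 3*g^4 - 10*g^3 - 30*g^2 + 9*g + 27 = (g - 1)*(g^4 + 4*g^3 - 6*g^2 - 36*g - 27) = (g - 1)*(g + 1)*(g^3 + 3*g^2 - 9*g - 27) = (g - 3)*(g - 1)*(g + 1)*(g^2 + 6*g + 9) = (g - 3)*(g - 1)*(g + 1)*(g + 3)*(g + 3)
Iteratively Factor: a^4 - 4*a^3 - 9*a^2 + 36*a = (a)*(a^3 - 4*a^2 - 9*a + 36) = a*(a - 3)*(a^2 - a - 12) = a*(a - 4)*(a - 3)*(a + 3)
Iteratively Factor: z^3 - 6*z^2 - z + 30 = (z + 2)*(z^2 - 8*z + 15) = (z - 3)*(z + 2)*(z - 5)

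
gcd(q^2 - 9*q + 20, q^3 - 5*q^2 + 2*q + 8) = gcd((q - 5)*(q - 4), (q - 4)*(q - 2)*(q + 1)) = q - 4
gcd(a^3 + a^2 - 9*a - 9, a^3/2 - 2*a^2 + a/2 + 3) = a^2 - 2*a - 3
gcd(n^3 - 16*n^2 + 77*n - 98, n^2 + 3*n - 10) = n - 2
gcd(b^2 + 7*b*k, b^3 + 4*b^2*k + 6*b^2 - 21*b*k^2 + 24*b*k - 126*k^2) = b + 7*k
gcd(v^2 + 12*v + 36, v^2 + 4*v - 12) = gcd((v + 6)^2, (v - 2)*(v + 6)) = v + 6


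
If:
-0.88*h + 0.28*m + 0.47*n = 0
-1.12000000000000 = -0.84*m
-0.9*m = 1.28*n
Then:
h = -0.08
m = 1.33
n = -0.94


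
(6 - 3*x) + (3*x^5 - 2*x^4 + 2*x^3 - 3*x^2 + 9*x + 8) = 3*x^5 - 2*x^4 + 2*x^3 - 3*x^2 + 6*x + 14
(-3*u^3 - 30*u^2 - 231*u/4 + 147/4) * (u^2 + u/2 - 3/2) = -3*u^5 - 63*u^4/2 - 273*u^3/4 + 423*u^2/8 + 105*u - 441/8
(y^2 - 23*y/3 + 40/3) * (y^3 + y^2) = y^5 - 20*y^4/3 + 17*y^3/3 + 40*y^2/3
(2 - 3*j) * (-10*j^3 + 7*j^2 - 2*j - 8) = 30*j^4 - 41*j^3 + 20*j^2 + 20*j - 16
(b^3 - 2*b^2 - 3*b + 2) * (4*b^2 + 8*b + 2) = 4*b^5 - 26*b^3 - 20*b^2 + 10*b + 4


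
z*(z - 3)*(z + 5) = z^3 + 2*z^2 - 15*z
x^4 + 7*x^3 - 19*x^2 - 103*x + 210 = (x - 3)*(x - 2)*(x + 5)*(x + 7)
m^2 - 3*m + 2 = (m - 2)*(m - 1)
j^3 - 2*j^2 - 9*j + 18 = (j - 3)*(j - 2)*(j + 3)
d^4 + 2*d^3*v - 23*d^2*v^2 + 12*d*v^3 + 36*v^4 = (d - 3*v)*(d - 2*v)*(d + v)*(d + 6*v)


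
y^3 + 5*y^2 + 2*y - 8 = (y - 1)*(y + 2)*(y + 4)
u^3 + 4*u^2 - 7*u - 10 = (u - 2)*(u + 1)*(u + 5)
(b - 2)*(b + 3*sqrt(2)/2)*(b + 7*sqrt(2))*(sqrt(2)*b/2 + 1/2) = sqrt(2)*b^4/2 - sqrt(2)*b^3 + 9*b^3 - 18*b^2 + 59*sqrt(2)*b^2/4 - 59*sqrt(2)*b/2 + 21*b/2 - 21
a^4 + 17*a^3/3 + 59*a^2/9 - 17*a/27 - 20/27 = (a - 1/3)*(a + 1/3)*(a + 5/3)*(a + 4)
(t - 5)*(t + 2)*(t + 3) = t^3 - 19*t - 30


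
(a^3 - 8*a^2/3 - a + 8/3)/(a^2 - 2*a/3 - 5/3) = (3*a^2 - 11*a + 8)/(3*a - 5)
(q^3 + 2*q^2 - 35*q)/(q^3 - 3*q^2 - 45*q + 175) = q/(q - 5)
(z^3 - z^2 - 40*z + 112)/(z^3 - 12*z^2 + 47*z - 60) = (z^2 + 3*z - 28)/(z^2 - 8*z + 15)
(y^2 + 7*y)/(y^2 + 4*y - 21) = y/(y - 3)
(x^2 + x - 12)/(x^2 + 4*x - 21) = (x + 4)/(x + 7)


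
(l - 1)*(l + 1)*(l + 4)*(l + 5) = l^4 + 9*l^3 + 19*l^2 - 9*l - 20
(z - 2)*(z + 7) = z^2 + 5*z - 14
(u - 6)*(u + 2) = u^2 - 4*u - 12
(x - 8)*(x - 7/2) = x^2 - 23*x/2 + 28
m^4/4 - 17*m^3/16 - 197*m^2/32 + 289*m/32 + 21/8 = (m/4 + 1)*(m - 7)*(m - 3/2)*(m + 1/4)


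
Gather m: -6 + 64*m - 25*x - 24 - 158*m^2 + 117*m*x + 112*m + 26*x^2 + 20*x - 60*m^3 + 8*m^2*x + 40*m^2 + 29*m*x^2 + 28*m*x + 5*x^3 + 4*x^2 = -60*m^3 + m^2*(8*x - 118) + m*(29*x^2 + 145*x + 176) + 5*x^3 + 30*x^2 - 5*x - 30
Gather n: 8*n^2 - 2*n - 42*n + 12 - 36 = 8*n^2 - 44*n - 24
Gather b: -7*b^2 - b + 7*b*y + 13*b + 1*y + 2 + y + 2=-7*b^2 + b*(7*y + 12) + 2*y + 4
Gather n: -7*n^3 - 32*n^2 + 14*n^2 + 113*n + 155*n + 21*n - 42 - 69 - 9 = -7*n^3 - 18*n^2 + 289*n - 120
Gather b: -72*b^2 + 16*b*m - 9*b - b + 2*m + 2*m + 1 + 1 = -72*b^2 + b*(16*m - 10) + 4*m + 2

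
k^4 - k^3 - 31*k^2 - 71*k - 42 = (k - 7)*(k + 1)*(k + 2)*(k + 3)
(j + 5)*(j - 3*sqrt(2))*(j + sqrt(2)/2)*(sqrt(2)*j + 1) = sqrt(2)*j^4 - 4*j^3 + 5*sqrt(2)*j^3 - 20*j^2 - 11*sqrt(2)*j^2/2 - 55*sqrt(2)*j/2 - 3*j - 15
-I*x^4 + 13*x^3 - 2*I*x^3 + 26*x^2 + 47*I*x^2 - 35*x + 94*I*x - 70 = (x + 2)*(x + 5*I)*(x + 7*I)*(-I*x + 1)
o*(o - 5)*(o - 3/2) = o^3 - 13*o^2/2 + 15*o/2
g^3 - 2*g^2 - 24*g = g*(g - 6)*(g + 4)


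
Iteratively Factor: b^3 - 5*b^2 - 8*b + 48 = (b + 3)*(b^2 - 8*b + 16) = (b - 4)*(b + 3)*(b - 4)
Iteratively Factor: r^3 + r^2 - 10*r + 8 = (r + 4)*(r^2 - 3*r + 2) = (r - 1)*(r + 4)*(r - 2)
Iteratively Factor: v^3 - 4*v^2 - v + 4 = (v - 1)*(v^2 - 3*v - 4) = (v - 1)*(v + 1)*(v - 4)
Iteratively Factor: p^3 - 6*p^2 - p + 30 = (p - 5)*(p^2 - p - 6) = (p - 5)*(p + 2)*(p - 3)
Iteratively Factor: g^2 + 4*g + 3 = (g + 1)*(g + 3)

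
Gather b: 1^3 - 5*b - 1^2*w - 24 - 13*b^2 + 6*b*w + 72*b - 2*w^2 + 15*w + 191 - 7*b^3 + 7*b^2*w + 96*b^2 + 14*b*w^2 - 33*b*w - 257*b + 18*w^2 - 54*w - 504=-7*b^3 + b^2*(7*w + 83) + b*(14*w^2 - 27*w - 190) + 16*w^2 - 40*w - 336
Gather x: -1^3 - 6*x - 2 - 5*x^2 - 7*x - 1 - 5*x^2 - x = -10*x^2 - 14*x - 4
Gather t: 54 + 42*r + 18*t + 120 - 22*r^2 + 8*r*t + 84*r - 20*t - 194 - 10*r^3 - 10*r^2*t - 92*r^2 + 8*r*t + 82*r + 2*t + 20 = -10*r^3 - 114*r^2 + 208*r + t*(-10*r^2 + 16*r)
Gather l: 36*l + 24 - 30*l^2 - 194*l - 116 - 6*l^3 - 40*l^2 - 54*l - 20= -6*l^3 - 70*l^2 - 212*l - 112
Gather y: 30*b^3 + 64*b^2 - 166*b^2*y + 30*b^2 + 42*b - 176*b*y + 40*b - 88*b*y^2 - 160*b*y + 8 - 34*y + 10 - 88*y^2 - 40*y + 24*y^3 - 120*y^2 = 30*b^3 + 94*b^2 + 82*b + 24*y^3 + y^2*(-88*b - 208) + y*(-166*b^2 - 336*b - 74) + 18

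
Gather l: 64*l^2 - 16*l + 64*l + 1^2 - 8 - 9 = 64*l^2 + 48*l - 16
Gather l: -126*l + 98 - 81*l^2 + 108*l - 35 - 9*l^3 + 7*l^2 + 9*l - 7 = -9*l^3 - 74*l^2 - 9*l + 56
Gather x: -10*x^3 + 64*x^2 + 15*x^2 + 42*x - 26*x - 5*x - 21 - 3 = -10*x^3 + 79*x^2 + 11*x - 24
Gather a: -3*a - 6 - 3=-3*a - 9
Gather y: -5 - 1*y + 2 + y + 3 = 0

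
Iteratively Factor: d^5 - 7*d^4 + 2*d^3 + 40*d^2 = (d - 4)*(d^4 - 3*d^3 - 10*d^2) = d*(d - 4)*(d^3 - 3*d^2 - 10*d) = d*(d - 5)*(d - 4)*(d^2 + 2*d) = d*(d - 5)*(d - 4)*(d + 2)*(d)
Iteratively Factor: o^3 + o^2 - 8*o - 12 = (o - 3)*(o^2 + 4*o + 4) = (o - 3)*(o + 2)*(o + 2)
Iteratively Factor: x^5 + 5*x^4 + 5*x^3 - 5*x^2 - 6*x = (x + 3)*(x^4 + 2*x^3 - x^2 - 2*x) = (x + 2)*(x + 3)*(x^3 - x) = (x + 1)*(x + 2)*(x + 3)*(x^2 - x) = (x - 1)*(x + 1)*(x + 2)*(x + 3)*(x)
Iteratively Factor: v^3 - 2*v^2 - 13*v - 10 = (v + 1)*(v^2 - 3*v - 10) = (v + 1)*(v + 2)*(v - 5)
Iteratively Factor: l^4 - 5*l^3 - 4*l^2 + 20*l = (l - 2)*(l^3 - 3*l^2 - 10*l) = (l - 5)*(l - 2)*(l^2 + 2*l) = (l - 5)*(l - 2)*(l + 2)*(l)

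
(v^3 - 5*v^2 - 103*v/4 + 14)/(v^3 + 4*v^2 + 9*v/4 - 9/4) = (2*v^2 - 9*v - 56)/(2*v^2 + 9*v + 9)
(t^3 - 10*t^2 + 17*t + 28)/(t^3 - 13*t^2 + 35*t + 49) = (t - 4)/(t - 7)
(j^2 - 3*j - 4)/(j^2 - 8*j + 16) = (j + 1)/(j - 4)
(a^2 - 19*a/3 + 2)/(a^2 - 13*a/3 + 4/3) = (a - 6)/(a - 4)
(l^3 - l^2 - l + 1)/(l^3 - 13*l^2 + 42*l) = (l^3 - l^2 - l + 1)/(l*(l^2 - 13*l + 42))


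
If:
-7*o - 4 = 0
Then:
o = -4/7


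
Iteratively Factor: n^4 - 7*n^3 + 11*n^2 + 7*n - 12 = (n - 3)*(n^3 - 4*n^2 - n + 4) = (n - 3)*(n - 1)*(n^2 - 3*n - 4) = (n - 3)*(n - 1)*(n + 1)*(n - 4)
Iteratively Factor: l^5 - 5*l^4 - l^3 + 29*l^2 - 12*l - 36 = (l - 3)*(l^4 - 2*l^3 - 7*l^2 + 8*l + 12) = (l - 3)*(l - 2)*(l^3 - 7*l - 6) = (l - 3)*(l - 2)*(l + 1)*(l^2 - l - 6) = (l - 3)*(l - 2)*(l + 1)*(l + 2)*(l - 3)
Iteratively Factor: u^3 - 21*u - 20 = (u - 5)*(u^2 + 5*u + 4) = (u - 5)*(u + 4)*(u + 1)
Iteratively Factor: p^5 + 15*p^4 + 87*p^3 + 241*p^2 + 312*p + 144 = (p + 3)*(p^4 + 12*p^3 + 51*p^2 + 88*p + 48) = (p + 3)^2*(p^3 + 9*p^2 + 24*p + 16) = (p + 3)^2*(p + 4)*(p^2 + 5*p + 4) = (p + 1)*(p + 3)^2*(p + 4)*(p + 4)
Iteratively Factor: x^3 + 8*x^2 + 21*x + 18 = (x + 3)*(x^2 + 5*x + 6) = (x + 2)*(x + 3)*(x + 3)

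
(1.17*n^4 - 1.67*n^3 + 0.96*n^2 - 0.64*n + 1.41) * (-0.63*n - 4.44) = -0.7371*n^5 - 4.1427*n^4 + 6.81*n^3 - 3.8592*n^2 + 1.9533*n - 6.2604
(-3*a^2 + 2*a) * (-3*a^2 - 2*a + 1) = 9*a^4 - 7*a^2 + 2*a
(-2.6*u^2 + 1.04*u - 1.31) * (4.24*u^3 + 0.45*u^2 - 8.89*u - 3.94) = -11.024*u^5 + 3.2396*u^4 + 18.0276*u^3 + 0.408899999999999*u^2 + 7.5483*u + 5.1614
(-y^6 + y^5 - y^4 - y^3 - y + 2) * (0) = 0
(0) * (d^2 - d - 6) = 0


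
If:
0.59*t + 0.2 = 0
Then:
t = -0.34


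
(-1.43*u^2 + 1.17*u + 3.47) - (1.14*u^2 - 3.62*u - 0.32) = -2.57*u^2 + 4.79*u + 3.79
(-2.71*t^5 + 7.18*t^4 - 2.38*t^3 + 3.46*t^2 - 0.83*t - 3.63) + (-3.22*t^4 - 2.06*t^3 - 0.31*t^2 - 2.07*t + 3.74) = -2.71*t^5 + 3.96*t^4 - 4.44*t^3 + 3.15*t^2 - 2.9*t + 0.11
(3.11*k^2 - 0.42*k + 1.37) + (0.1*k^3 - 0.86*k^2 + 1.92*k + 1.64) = 0.1*k^3 + 2.25*k^2 + 1.5*k + 3.01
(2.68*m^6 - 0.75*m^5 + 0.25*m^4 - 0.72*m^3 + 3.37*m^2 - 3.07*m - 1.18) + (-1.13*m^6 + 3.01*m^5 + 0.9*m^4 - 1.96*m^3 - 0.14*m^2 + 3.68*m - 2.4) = 1.55*m^6 + 2.26*m^5 + 1.15*m^4 - 2.68*m^3 + 3.23*m^2 + 0.61*m - 3.58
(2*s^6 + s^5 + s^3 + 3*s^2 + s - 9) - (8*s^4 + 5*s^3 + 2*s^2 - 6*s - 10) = 2*s^6 + s^5 - 8*s^4 - 4*s^3 + s^2 + 7*s + 1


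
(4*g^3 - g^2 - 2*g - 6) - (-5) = 4*g^3 - g^2 - 2*g - 1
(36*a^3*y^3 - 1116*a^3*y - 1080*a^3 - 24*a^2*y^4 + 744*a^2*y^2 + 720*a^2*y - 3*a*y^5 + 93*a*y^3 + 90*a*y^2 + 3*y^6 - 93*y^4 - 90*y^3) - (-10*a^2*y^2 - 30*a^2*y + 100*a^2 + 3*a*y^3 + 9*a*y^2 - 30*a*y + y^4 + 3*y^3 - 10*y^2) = 36*a^3*y^3 - 1116*a^3*y - 1080*a^3 - 24*a^2*y^4 + 754*a^2*y^2 + 750*a^2*y - 100*a^2 - 3*a*y^5 + 90*a*y^3 + 81*a*y^2 + 30*a*y + 3*y^6 - 94*y^4 - 93*y^3 + 10*y^2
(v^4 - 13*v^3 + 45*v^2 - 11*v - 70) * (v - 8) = v^5 - 21*v^4 + 149*v^3 - 371*v^2 + 18*v + 560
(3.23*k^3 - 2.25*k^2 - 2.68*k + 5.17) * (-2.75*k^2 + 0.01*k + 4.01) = -8.8825*k^5 + 6.2198*k^4 + 20.2998*k^3 - 23.2668*k^2 - 10.6951*k + 20.7317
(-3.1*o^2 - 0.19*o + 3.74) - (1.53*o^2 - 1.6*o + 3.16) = -4.63*o^2 + 1.41*o + 0.58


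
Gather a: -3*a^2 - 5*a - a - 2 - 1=-3*a^2 - 6*a - 3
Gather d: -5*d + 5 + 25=30 - 5*d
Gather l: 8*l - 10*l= -2*l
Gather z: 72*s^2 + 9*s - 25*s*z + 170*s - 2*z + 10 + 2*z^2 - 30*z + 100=72*s^2 + 179*s + 2*z^2 + z*(-25*s - 32) + 110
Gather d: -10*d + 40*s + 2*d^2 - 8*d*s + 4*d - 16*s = 2*d^2 + d*(-8*s - 6) + 24*s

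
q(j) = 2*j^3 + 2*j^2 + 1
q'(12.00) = 912.00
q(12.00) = 3745.00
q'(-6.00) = 192.00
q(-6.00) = -359.00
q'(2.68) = 53.81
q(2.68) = 53.86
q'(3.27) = 77.24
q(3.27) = 92.32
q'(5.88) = 230.97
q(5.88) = 476.74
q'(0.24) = 1.31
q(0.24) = 1.14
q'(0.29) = 1.66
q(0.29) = 1.22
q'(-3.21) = 48.98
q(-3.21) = -44.54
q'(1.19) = 13.26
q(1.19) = 7.20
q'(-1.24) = 4.27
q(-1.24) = 0.26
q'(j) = 6*j^2 + 4*j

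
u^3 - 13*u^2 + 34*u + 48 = (u - 8)*(u - 6)*(u + 1)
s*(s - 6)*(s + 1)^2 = s^4 - 4*s^3 - 11*s^2 - 6*s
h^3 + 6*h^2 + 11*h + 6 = (h + 1)*(h + 2)*(h + 3)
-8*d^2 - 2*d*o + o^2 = (-4*d + o)*(2*d + o)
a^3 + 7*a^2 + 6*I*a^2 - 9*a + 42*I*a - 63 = (a + 7)*(a + 3*I)^2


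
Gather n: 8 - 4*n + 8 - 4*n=16 - 8*n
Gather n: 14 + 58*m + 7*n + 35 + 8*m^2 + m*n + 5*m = 8*m^2 + 63*m + n*(m + 7) + 49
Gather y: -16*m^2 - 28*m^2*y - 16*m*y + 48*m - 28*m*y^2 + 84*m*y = -16*m^2 - 28*m*y^2 + 48*m + y*(-28*m^2 + 68*m)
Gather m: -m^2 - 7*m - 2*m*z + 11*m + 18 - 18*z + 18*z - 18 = -m^2 + m*(4 - 2*z)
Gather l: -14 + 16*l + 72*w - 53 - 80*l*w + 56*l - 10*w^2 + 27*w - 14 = l*(72 - 80*w) - 10*w^2 + 99*w - 81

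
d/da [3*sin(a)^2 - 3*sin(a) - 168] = 3*sin(2*a) - 3*cos(a)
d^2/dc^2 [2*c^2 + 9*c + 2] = 4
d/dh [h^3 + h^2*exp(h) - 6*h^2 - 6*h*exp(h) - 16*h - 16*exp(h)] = h^2*exp(h) + 3*h^2 - 4*h*exp(h) - 12*h - 22*exp(h) - 16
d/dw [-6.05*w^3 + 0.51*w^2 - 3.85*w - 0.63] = -18.15*w^2 + 1.02*w - 3.85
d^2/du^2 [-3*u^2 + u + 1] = -6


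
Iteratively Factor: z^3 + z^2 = (z)*(z^2 + z) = z^2*(z + 1)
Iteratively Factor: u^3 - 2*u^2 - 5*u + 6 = (u + 2)*(u^2 - 4*u + 3) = (u - 1)*(u + 2)*(u - 3)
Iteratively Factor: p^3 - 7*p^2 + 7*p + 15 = (p + 1)*(p^2 - 8*p + 15) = (p - 5)*(p + 1)*(p - 3)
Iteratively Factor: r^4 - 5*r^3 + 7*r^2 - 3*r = (r - 1)*(r^3 - 4*r^2 + 3*r) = (r - 3)*(r - 1)*(r^2 - r) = (r - 3)*(r - 1)^2*(r)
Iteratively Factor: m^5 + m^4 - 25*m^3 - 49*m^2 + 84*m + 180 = (m - 2)*(m^4 + 3*m^3 - 19*m^2 - 87*m - 90) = (m - 2)*(m + 3)*(m^3 - 19*m - 30) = (m - 5)*(m - 2)*(m + 3)*(m^2 + 5*m + 6) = (m - 5)*(m - 2)*(m + 2)*(m + 3)*(m + 3)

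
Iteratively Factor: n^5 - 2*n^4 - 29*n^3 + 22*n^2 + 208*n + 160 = (n + 1)*(n^4 - 3*n^3 - 26*n^2 + 48*n + 160) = (n - 4)*(n + 1)*(n^3 + n^2 - 22*n - 40) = (n - 4)*(n + 1)*(n + 2)*(n^2 - n - 20) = (n - 4)*(n + 1)*(n + 2)*(n + 4)*(n - 5)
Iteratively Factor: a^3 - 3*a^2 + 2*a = (a - 2)*(a^2 - a) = (a - 2)*(a - 1)*(a)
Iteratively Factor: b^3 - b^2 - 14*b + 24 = (b + 4)*(b^2 - 5*b + 6) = (b - 2)*(b + 4)*(b - 3)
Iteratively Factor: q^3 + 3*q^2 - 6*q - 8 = (q - 2)*(q^2 + 5*q + 4) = (q - 2)*(q + 1)*(q + 4)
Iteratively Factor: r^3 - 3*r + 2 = (r + 2)*(r^2 - 2*r + 1) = (r - 1)*(r + 2)*(r - 1)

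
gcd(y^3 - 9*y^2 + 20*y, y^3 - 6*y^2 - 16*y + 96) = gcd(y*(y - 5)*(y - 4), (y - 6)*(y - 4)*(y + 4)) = y - 4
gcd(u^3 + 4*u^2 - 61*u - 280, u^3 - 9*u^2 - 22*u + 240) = u^2 - 3*u - 40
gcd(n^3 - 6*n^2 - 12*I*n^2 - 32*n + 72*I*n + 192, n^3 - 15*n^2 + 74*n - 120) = n - 6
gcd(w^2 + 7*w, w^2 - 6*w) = w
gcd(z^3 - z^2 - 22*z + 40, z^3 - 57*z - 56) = 1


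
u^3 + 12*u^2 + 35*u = u*(u + 5)*(u + 7)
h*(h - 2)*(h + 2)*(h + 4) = h^4 + 4*h^3 - 4*h^2 - 16*h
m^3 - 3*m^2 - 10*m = m*(m - 5)*(m + 2)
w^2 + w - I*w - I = (w + 1)*(w - I)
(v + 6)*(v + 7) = v^2 + 13*v + 42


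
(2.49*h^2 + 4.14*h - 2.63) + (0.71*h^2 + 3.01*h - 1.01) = 3.2*h^2 + 7.15*h - 3.64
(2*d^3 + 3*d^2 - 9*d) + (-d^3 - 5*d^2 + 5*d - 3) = d^3 - 2*d^2 - 4*d - 3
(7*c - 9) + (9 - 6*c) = c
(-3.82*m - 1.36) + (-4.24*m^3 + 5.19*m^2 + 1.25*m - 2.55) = -4.24*m^3 + 5.19*m^2 - 2.57*m - 3.91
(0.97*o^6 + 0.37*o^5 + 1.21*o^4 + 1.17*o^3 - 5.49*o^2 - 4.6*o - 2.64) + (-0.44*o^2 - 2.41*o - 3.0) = 0.97*o^6 + 0.37*o^5 + 1.21*o^4 + 1.17*o^3 - 5.93*o^2 - 7.01*o - 5.64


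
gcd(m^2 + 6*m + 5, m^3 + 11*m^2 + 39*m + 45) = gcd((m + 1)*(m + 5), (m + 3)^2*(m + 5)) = m + 5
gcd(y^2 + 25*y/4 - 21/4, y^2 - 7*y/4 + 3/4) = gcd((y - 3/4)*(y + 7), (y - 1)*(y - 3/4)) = y - 3/4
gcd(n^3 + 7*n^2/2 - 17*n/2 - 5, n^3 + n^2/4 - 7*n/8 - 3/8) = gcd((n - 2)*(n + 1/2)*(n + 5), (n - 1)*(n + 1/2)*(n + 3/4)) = n + 1/2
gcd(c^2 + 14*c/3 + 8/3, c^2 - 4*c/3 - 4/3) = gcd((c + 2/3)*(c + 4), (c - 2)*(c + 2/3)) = c + 2/3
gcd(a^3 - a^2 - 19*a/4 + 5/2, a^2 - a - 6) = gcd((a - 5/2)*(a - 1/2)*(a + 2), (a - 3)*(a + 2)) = a + 2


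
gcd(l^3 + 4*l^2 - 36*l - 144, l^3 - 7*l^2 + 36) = l - 6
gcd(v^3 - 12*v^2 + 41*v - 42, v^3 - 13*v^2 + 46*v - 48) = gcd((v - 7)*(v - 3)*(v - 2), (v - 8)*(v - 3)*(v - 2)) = v^2 - 5*v + 6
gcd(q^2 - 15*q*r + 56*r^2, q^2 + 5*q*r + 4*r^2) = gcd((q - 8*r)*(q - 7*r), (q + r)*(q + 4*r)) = 1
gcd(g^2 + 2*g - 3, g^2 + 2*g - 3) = g^2 + 2*g - 3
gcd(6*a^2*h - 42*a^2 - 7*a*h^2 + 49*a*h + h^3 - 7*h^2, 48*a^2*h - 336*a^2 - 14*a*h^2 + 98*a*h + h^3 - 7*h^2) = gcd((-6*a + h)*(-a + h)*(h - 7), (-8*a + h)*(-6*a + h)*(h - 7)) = 6*a*h - 42*a - h^2 + 7*h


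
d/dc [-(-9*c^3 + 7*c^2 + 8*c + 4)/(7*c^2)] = (9*c^3 + 8*c + 8)/(7*c^3)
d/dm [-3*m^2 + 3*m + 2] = 3 - 6*m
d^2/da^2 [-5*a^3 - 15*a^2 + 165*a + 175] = -30*a - 30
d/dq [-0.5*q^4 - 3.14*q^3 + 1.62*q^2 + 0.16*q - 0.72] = -2.0*q^3 - 9.42*q^2 + 3.24*q + 0.16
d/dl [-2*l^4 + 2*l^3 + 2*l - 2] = -8*l^3 + 6*l^2 + 2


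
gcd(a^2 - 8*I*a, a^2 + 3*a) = a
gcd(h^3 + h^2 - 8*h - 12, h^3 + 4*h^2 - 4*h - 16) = h + 2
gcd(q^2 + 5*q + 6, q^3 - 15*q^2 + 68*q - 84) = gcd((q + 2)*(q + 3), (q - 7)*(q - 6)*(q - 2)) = 1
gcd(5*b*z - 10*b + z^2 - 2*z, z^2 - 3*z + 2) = z - 2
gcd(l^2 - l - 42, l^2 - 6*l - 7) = l - 7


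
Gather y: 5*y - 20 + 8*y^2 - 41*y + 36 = 8*y^2 - 36*y + 16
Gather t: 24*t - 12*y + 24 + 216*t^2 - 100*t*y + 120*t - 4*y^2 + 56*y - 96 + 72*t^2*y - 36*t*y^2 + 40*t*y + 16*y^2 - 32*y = t^2*(72*y + 216) + t*(-36*y^2 - 60*y + 144) + 12*y^2 + 12*y - 72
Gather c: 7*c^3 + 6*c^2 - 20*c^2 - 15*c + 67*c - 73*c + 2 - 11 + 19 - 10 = 7*c^3 - 14*c^2 - 21*c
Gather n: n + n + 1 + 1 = 2*n + 2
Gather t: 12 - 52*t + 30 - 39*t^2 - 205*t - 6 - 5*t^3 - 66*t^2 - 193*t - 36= -5*t^3 - 105*t^2 - 450*t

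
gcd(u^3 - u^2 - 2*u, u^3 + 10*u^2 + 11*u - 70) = u - 2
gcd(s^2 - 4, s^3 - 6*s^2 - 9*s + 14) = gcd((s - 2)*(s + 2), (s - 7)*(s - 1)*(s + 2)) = s + 2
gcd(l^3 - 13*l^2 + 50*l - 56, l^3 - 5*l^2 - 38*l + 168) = l^2 - 11*l + 28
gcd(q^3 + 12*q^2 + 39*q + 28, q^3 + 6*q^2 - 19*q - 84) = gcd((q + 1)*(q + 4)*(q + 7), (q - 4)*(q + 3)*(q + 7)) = q + 7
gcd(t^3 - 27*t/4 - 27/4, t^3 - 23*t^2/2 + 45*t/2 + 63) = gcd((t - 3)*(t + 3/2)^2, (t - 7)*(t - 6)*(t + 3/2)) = t + 3/2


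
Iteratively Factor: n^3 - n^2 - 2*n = (n + 1)*(n^2 - 2*n) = n*(n + 1)*(n - 2)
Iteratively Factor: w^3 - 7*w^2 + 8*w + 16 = (w - 4)*(w^2 - 3*w - 4) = (w - 4)^2*(w + 1)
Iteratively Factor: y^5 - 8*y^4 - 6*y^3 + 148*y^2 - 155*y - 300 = (y - 5)*(y^4 - 3*y^3 - 21*y^2 + 43*y + 60) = (y - 5)*(y + 4)*(y^3 - 7*y^2 + 7*y + 15) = (y - 5)^2*(y + 4)*(y^2 - 2*y - 3) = (y - 5)^2*(y - 3)*(y + 4)*(y + 1)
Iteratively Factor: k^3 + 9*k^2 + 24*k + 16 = (k + 4)*(k^2 + 5*k + 4) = (k + 1)*(k + 4)*(k + 4)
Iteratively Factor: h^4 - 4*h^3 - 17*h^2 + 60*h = (h - 5)*(h^3 + h^2 - 12*h) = (h - 5)*(h - 3)*(h^2 + 4*h) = (h - 5)*(h - 3)*(h + 4)*(h)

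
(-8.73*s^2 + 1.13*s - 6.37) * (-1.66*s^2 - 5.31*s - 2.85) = 14.4918*s^4 + 44.4805*s^3 + 29.4544*s^2 + 30.6042*s + 18.1545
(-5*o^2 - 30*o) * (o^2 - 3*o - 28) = -5*o^4 - 15*o^3 + 230*o^2 + 840*o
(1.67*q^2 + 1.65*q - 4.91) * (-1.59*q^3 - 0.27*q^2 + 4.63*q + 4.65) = -2.6553*q^5 - 3.0744*q^4 + 15.0935*q^3 + 16.7307*q^2 - 15.0608*q - 22.8315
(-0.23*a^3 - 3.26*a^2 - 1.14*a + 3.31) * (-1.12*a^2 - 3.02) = 0.2576*a^5 + 3.6512*a^4 + 1.9714*a^3 + 6.138*a^2 + 3.4428*a - 9.9962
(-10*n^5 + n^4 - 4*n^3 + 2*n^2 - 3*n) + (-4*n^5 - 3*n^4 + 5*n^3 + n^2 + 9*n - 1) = -14*n^5 - 2*n^4 + n^3 + 3*n^2 + 6*n - 1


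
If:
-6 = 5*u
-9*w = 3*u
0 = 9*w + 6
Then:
No Solution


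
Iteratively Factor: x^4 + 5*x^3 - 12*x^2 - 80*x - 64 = (x + 1)*(x^3 + 4*x^2 - 16*x - 64) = (x - 4)*(x + 1)*(x^2 + 8*x + 16) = (x - 4)*(x + 1)*(x + 4)*(x + 4)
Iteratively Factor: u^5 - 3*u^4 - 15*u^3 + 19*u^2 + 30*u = (u + 1)*(u^4 - 4*u^3 - 11*u^2 + 30*u) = (u + 1)*(u + 3)*(u^3 - 7*u^2 + 10*u) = (u - 5)*(u + 1)*(u + 3)*(u^2 - 2*u) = (u - 5)*(u - 2)*(u + 1)*(u + 3)*(u)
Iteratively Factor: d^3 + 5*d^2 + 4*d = (d + 1)*(d^2 + 4*d) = (d + 1)*(d + 4)*(d)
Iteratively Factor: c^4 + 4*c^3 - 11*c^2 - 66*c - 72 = (c + 3)*(c^3 + c^2 - 14*c - 24) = (c + 2)*(c + 3)*(c^2 - c - 12) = (c - 4)*(c + 2)*(c + 3)*(c + 3)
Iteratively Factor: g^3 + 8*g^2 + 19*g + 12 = (g + 4)*(g^2 + 4*g + 3) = (g + 3)*(g + 4)*(g + 1)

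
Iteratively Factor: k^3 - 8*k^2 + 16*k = (k - 4)*(k^2 - 4*k) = k*(k - 4)*(k - 4)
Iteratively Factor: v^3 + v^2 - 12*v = (v)*(v^2 + v - 12) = v*(v + 4)*(v - 3)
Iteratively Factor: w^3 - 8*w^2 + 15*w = (w)*(w^2 - 8*w + 15) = w*(w - 3)*(w - 5)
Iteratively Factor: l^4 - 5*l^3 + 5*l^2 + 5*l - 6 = (l - 2)*(l^3 - 3*l^2 - l + 3) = (l - 3)*(l - 2)*(l^2 - 1) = (l - 3)*(l - 2)*(l - 1)*(l + 1)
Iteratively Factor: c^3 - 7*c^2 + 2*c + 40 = (c - 4)*(c^2 - 3*c - 10) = (c - 5)*(c - 4)*(c + 2)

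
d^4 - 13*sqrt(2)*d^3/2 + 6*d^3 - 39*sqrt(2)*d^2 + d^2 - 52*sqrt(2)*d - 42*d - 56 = (d + 2)*(d + 4)*(d - 7*sqrt(2))*(d + sqrt(2)/2)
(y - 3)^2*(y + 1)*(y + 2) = y^4 - 3*y^3 - 7*y^2 + 15*y + 18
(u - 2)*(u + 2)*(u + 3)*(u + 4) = u^4 + 7*u^3 + 8*u^2 - 28*u - 48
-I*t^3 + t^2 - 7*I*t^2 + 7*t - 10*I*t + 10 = (t + 2)*(t + 5)*(-I*t + 1)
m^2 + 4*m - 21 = (m - 3)*(m + 7)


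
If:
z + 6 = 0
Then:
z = -6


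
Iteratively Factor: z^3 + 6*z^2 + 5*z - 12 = (z + 4)*(z^2 + 2*z - 3) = (z + 3)*(z + 4)*(z - 1)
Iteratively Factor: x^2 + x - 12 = (x + 4)*(x - 3)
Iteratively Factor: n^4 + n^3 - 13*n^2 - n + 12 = (n + 4)*(n^3 - 3*n^2 - n + 3) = (n + 1)*(n + 4)*(n^2 - 4*n + 3) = (n - 1)*(n + 1)*(n + 4)*(n - 3)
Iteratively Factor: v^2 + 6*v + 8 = (v + 2)*(v + 4)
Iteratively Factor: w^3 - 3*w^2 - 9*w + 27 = (w + 3)*(w^2 - 6*w + 9) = (w - 3)*(w + 3)*(w - 3)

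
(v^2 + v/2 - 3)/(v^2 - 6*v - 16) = (v - 3/2)/(v - 8)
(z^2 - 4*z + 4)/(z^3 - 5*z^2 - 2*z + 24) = (z^2 - 4*z + 4)/(z^3 - 5*z^2 - 2*z + 24)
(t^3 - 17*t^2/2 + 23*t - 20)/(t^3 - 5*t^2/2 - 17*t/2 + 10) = (2*t^2 - 9*t + 10)/(2*t^2 + 3*t - 5)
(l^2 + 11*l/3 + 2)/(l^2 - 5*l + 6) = (l^2 + 11*l/3 + 2)/(l^2 - 5*l + 6)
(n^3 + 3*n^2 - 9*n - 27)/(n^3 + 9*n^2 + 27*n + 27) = (n - 3)/(n + 3)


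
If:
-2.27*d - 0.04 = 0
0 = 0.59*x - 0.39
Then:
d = -0.02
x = 0.66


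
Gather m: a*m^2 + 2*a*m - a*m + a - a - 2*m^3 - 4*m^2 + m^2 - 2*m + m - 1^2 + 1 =-2*m^3 + m^2*(a - 3) + m*(a - 1)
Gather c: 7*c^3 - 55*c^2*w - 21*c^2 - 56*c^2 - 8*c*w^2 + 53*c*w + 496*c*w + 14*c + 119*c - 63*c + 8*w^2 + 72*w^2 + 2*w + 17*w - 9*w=7*c^3 + c^2*(-55*w - 77) + c*(-8*w^2 + 549*w + 70) + 80*w^2 + 10*w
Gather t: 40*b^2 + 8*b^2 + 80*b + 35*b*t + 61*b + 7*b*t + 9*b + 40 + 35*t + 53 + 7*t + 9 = 48*b^2 + 150*b + t*(42*b + 42) + 102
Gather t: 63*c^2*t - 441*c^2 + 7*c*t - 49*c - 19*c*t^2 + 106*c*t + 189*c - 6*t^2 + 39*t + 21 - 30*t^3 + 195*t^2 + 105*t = -441*c^2 + 140*c - 30*t^3 + t^2*(189 - 19*c) + t*(63*c^2 + 113*c + 144) + 21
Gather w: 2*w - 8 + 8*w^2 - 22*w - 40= 8*w^2 - 20*w - 48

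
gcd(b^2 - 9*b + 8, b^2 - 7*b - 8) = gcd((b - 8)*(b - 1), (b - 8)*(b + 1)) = b - 8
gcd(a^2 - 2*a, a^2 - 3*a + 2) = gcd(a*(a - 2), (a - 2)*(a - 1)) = a - 2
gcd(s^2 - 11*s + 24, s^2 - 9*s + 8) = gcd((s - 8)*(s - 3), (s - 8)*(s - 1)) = s - 8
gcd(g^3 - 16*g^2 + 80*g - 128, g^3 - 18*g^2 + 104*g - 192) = g^2 - 12*g + 32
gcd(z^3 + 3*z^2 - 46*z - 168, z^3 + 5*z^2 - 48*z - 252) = z^2 - z - 42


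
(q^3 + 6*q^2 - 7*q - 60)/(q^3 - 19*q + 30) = (q + 4)/(q - 2)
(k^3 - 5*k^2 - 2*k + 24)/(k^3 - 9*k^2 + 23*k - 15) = (k^2 - 2*k - 8)/(k^2 - 6*k + 5)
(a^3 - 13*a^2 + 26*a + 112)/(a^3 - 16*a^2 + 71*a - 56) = (a + 2)/(a - 1)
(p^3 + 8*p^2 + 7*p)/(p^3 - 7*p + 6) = p*(p^2 + 8*p + 7)/(p^3 - 7*p + 6)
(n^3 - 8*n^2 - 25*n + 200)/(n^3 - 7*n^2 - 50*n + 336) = (n^2 - 25)/(n^2 + n - 42)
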